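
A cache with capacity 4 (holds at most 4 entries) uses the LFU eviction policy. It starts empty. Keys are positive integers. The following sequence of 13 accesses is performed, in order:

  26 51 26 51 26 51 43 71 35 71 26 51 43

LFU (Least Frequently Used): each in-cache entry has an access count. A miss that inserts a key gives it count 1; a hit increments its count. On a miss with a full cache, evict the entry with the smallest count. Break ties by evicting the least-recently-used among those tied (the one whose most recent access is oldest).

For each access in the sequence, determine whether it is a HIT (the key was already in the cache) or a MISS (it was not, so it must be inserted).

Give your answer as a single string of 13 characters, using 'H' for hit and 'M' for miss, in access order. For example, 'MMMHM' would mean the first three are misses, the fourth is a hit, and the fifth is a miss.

LFU simulation (capacity=4):
  1. access 26: MISS. Cache: [26(c=1)]
  2. access 51: MISS. Cache: [26(c=1) 51(c=1)]
  3. access 26: HIT, count now 2. Cache: [51(c=1) 26(c=2)]
  4. access 51: HIT, count now 2. Cache: [26(c=2) 51(c=2)]
  5. access 26: HIT, count now 3. Cache: [51(c=2) 26(c=3)]
  6. access 51: HIT, count now 3. Cache: [26(c=3) 51(c=3)]
  7. access 43: MISS. Cache: [43(c=1) 26(c=3) 51(c=3)]
  8. access 71: MISS. Cache: [43(c=1) 71(c=1) 26(c=3) 51(c=3)]
  9. access 35: MISS, evict 43(c=1). Cache: [71(c=1) 35(c=1) 26(c=3) 51(c=3)]
  10. access 71: HIT, count now 2. Cache: [35(c=1) 71(c=2) 26(c=3) 51(c=3)]
  11. access 26: HIT, count now 4. Cache: [35(c=1) 71(c=2) 51(c=3) 26(c=4)]
  12. access 51: HIT, count now 4. Cache: [35(c=1) 71(c=2) 26(c=4) 51(c=4)]
  13. access 43: MISS, evict 35(c=1). Cache: [43(c=1) 71(c=2) 26(c=4) 51(c=4)]
Total: 7 hits, 6 misses, 2 evictions

Answer: MMHHHHMMMHHHM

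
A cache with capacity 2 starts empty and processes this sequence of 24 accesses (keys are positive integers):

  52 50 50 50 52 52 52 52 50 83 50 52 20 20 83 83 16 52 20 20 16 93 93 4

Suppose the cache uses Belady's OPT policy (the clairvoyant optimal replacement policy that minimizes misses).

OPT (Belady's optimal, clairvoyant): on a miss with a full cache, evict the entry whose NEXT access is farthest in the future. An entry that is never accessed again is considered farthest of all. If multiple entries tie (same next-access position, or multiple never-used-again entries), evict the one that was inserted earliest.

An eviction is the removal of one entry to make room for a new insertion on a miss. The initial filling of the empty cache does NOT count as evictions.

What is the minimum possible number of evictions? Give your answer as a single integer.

OPT (Belady) simulation (capacity=2):
  1. access 52: MISS. Cache: [52]
  2. access 50: MISS. Cache: [52 50]
  3. access 50: HIT. Next use of 50: step 4. Cache: [52 50]
  4. access 50: HIT. Next use of 50: step 9. Cache: [52 50]
  5. access 52: HIT. Next use of 52: step 6. Cache: [52 50]
  6. access 52: HIT. Next use of 52: step 7. Cache: [52 50]
  7. access 52: HIT. Next use of 52: step 8. Cache: [52 50]
  8. access 52: HIT. Next use of 52: step 12. Cache: [52 50]
  9. access 50: HIT. Next use of 50: step 11. Cache: [52 50]
  10. access 83: MISS, evict 52 (next use: step 12). Cache: [50 83]
  11. access 50: HIT. Next use of 50: never. Cache: [50 83]
  12. access 52: MISS, evict 50 (next use: never). Cache: [83 52]
  13. access 20: MISS, evict 52 (next use: step 18). Cache: [83 20]
  14. access 20: HIT. Next use of 20: step 19. Cache: [83 20]
  15. access 83: HIT. Next use of 83: step 16. Cache: [83 20]
  16. access 83: HIT. Next use of 83: never. Cache: [83 20]
  17. access 16: MISS, evict 83 (next use: never). Cache: [20 16]
  18. access 52: MISS, evict 16 (next use: step 21). Cache: [20 52]
  19. access 20: HIT. Next use of 20: step 20. Cache: [20 52]
  20. access 20: HIT. Next use of 20: never. Cache: [20 52]
  21. access 16: MISS, evict 20 (next use: never). Cache: [52 16]
  22. access 93: MISS, evict 52 (next use: never). Cache: [16 93]
  23. access 93: HIT. Next use of 93: never. Cache: [16 93]
  24. access 4: MISS, evict 16 (next use: never). Cache: [93 4]
Total: 14 hits, 10 misses, 8 evictions

Answer: 8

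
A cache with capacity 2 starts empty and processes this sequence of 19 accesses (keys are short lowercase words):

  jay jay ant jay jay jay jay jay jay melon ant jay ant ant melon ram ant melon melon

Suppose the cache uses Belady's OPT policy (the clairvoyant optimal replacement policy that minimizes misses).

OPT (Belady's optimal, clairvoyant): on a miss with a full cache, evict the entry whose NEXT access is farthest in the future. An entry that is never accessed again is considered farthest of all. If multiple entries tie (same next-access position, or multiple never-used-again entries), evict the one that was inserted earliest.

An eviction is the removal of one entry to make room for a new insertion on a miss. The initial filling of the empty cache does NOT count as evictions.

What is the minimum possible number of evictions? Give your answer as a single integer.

Answer: 5

Derivation:
OPT (Belady) simulation (capacity=2):
  1. access jay: MISS. Cache: [jay]
  2. access jay: HIT. Next use of jay: step 4. Cache: [jay]
  3. access ant: MISS. Cache: [jay ant]
  4. access jay: HIT. Next use of jay: step 5. Cache: [jay ant]
  5. access jay: HIT. Next use of jay: step 6. Cache: [jay ant]
  6. access jay: HIT. Next use of jay: step 7. Cache: [jay ant]
  7. access jay: HIT. Next use of jay: step 8. Cache: [jay ant]
  8. access jay: HIT. Next use of jay: step 9. Cache: [jay ant]
  9. access jay: HIT. Next use of jay: step 12. Cache: [jay ant]
  10. access melon: MISS, evict jay (next use: step 12). Cache: [ant melon]
  11. access ant: HIT. Next use of ant: step 13. Cache: [ant melon]
  12. access jay: MISS, evict melon (next use: step 15). Cache: [ant jay]
  13. access ant: HIT. Next use of ant: step 14. Cache: [ant jay]
  14. access ant: HIT. Next use of ant: step 17. Cache: [ant jay]
  15. access melon: MISS, evict jay (next use: never). Cache: [ant melon]
  16. access ram: MISS, evict melon (next use: step 18). Cache: [ant ram]
  17. access ant: HIT. Next use of ant: never. Cache: [ant ram]
  18. access melon: MISS, evict ant (next use: never). Cache: [ram melon]
  19. access melon: HIT. Next use of melon: never. Cache: [ram melon]
Total: 12 hits, 7 misses, 5 evictions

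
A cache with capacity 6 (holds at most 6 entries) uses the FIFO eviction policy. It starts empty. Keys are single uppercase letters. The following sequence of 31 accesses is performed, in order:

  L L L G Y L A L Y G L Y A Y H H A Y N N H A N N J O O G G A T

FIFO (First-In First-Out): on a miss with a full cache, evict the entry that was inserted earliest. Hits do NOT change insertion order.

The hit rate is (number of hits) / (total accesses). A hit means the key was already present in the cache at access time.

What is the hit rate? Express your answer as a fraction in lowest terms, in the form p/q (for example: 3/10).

Answer: 21/31

Derivation:
FIFO simulation (capacity=6):
  1. access L: MISS. Cache (old->new): [L]
  2. access L: HIT. Cache (old->new): [L]
  3. access L: HIT. Cache (old->new): [L]
  4. access G: MISS. Cache (old->new): [L G]
  5. access Y: MISS. Cache (old->new): [L G Y]
  6. access L: HIT. Cache (old->new): [L G Y]
  7. access A: MISS. Cache (old->new): [L G Y A]
  8. access L: HIT. Cache (old->new): [L G Y A]
  9. access Y: HIT. Cache (old->new): [L G Y A]
  10. access G: HIT. Cache (old->new): [L G Y A]
  11. access L: HIT. Cache (old->new): [L G Y A]
  12. access Y: HIT. Cache (old->new): [L G Y A]
  13. access A: HIT. Cache (old->new): [L G Y A]
  14. access Y: HIT. Cache (old->new): [L G Y A]
  15. access H: MISS. Cache (old->new): [L G Y A H]
  16. access H: HIT. Cache (old->new): [L G Y A H]
  17. access A: HIT. Cache (old->new): [L G Y A H]
  18. access Y: HIT. Cache (old->new): [L G Y A H]
  19. access N: MISS. Cache (old->new): [L G Y A H N]
  20. access N: HIT. Cache (old->new): [L G Y A H N]
  21. access H: HIT. Cache (old->new): [L G Y A H N]
  22. access A: HIT. Cache (old->new): [L G Y A H N]
  23. access N: HIT. Cache (old->new): [L G Y A H N]
  24. access N: HIT. Cache (old->new): [L G Y A H N]
  25. access J: MISS, evict L. Cache (old->new): [G Y A H N J]
  26. access O: MISS, evict G. Cache (old->new): [Y A H N J O]
  27. access O: HIT. Cache (old->new): [Y A H N J O]
  28. access G: MISS, evict Y. Cache (old->new): [A H N J O G]
  29. access G: HIT. Cache (old->new): [A H N J O G]
  30. access A: HIT. Cache (old->new): [A H N J O G]
  31. access T: MISS, evict A. Cache (old->new): [H N J O G T]
Total: 21 hits, 10 misses, 4 evictions

Hit rate = 21/31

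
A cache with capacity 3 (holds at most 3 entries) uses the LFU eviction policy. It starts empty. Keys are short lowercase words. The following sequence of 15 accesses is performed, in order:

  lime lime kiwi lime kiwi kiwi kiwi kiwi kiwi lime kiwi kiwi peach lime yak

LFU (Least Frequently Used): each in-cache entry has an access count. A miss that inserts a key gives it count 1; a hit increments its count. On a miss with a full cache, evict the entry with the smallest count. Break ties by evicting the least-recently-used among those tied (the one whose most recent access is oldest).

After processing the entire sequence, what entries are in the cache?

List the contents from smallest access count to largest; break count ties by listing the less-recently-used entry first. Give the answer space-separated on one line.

LFU simulation (capacity=3):
  1. access lime: MISS. Cache: [lime(c=1)]
  2. access lime: HIT, count now 2. Cache: [lime(c=2)]
  3. access kiwi: MISS. Cache: [kiwi(c=1) lime(c=2)]
  4. access lime: HIT, count now 3. Cache: [kiwi(c=1) lime(c=3)]
  5. access kiwi: HIT, count now 2. Cache: [kiwi(c=2) lime(c=3)]
  6. access kiwi: HIT, count now 3. Cache: [lime(c=3) kiwi(c=3)]
  7. access kiwi: HIT, count now 4. Cache: [lime(c=3) kiwi(c=4)]
  8. access kiwi: HIT, count now 5. Cache: [lime(c=3) kiwi(c=5)]
  9. access kiwi: HIT, count now 6. Cache: [lime(c=3) kiwi(c=6)]
  10. access lime: HIT, count now 4. Cache: [lime(c=4) kiwi(c=6)]
  11. access kiwi: HIT, count now 7. Cache: [lime(c=4) kiwi(c=7)]
  12. access kiwi: HIT, count now 8. Cache: [lime(c=4) kiwi(c=8)]
  13. access peach: MISS. Cache: [peach(c=1) lime(c=4) kiwi(c=8)]
  14. access lime: HIT, count now 5. Cache: [peach(c=1) lime(c=5) kiwi(c=8)]
  15. access yak: MISS, evict peach(c=1). Cache: [yak(c=1) lime(c=5) kiwi(c=8)]
Total: 11 hits, 4 misses, 1 evictions

Answer: yak lime kiwi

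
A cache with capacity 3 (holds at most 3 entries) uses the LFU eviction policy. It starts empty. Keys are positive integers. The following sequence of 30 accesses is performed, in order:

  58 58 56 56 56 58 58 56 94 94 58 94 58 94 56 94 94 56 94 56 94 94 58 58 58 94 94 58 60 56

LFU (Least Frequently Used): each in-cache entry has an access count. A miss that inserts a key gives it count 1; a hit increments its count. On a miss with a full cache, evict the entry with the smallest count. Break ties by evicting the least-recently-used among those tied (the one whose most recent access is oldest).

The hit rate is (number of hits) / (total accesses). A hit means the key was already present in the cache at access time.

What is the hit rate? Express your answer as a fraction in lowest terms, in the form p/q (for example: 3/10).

LFU simulation (capacity=3):
  1. access 58: MISS. Cache: [58(c=1)]
  2. access 58: HIT, count now 2. Cache: [58(c=2)]
  3. access 56: MISS. Cache: [56(c=1) 58(c=2)]
  4. access 56: HIT, count now 2. Cache: [58(c=2) 56(c=2)]
  5. access 56: HIT, count now 3. Cache: [58(c=2) 56(c=3)]
  6. access 58: HIT, count now 3. Cache: [56(c=3) 58(c=3)]
  7. access 58: HIT, count now 4. Cache: [56(c=3) 58(c=4)]
  8. access 56: HIT, count now 4. Cache: [58(c=4) 56(c=4)]
  9. access 94: MISS. Cache: [94(c=1) 58(c=4) 56(c=4)]
  10. access 94: HIT, count now 2. Cache: [94(c=2) 58(c=4) 56(c=4)]
  11. access 58: HIT, count now 5. Cache: [94(c=2) 56(c=4) 58(c=5)]
  12. access 94: HIT, count now 3. Cache: [94(c=3) 56(c=4) 58(c=5)]
  13. access 58: HIT, count now 6. Cache: [94(c=3) 56(c=4) 58(c=6)]
  14. access 94: HIT, count now 4. Cache: [56(c=4) 94(c=4) 58(c=6)]
  15. access 56: HIT, count now 5. Cache: [94(c=4) 56(c=5) 58(c=6)]
  16. access 94: HIT, count now 5. Cache: [56(c=5) 94(c=5) 58(c=6)]
  17. access 94: HIT, count now 6. Cache: [56(c=5) 58(c=6) 94(c=6)]
  18. access 56: HIT, count now 6. Cache: [58(c=6) 94(c=6) 56(c=6)]
  19. access 94: HIT, count now 7. Cache: [58(c=6) 56(c=6) 94(c=7)]
  20. access 56: HIT, count now 7. Cache: [58(c=6) 94(c=7) 56(c=7)]
  21. access 94: HIT, count now 8. Cache: [58(c=6) 56(c=7) 94(c=8)]
  22. access 94: HIT, count now 9. Cache: [58(c=6) 56(c=7) 94(c=9)]
  23. access 58: HIT, count now 7. Cache: [56(c=7) 58(c=7) 94(c=9)]
  24. access 58: HIT, count now 8. Cache: [56(c=7) 58(c=8) 94(c=9)]
  25. access 58: HIT, count now 9. Cache: [56(c=7) 94(c=9) 58(c=9)]
  26. access 94: HIT, count now 10. Cache: [56(c=7) 58(c=9) 94(c=10)]
  27. access 94: HIT, count now 11. Cache: [56(c=7) 58(c=9) 94(c=11)]
  28. access 58: HIT, count now 10. Cache: [56(c=7) 58(c=10) 94(c=11)]
  29. access 60: MISS, evict 56(c=7). Cache: [60(c=1) 58(c=10) 94(c=11)]
  30. access 56: MISS, evict 60(c=1). Cache: [56(c=1) 58(c=10) 94(c=11)]
Total: 25 hits, 5 misses, 2 evictions

Hit rate = 25/30 = 5/6

Answer: 5/6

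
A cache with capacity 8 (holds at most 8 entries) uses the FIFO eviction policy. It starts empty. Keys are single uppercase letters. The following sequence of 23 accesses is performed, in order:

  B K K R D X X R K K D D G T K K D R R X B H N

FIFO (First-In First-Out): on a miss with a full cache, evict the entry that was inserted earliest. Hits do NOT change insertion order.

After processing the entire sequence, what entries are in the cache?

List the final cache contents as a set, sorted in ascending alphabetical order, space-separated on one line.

Answer: D G H K N R T X

Derivation:
FIFO simulation (capacity=8):
  1. access B: MISS. Cache (old->new): [B]
  2. access K: MISS. Cache (old->new): [B K]
  3. access K: HIT. Cache (old->new): [B K]
  4. access R: MISS. Cache (old->new): [B K R]
  5. access D: MISS. Cache (old->new): [B K R D]
  6. access X: MISS. Cache (old->new): [B K R D X]
  7. access X: HIT. Cache (old->new): [B K R D X]
  8. access R: HIT. Cache (old->new): [B K R D X]
  9. access K: HIT. Cache (old->new): [B K R D X]
  10. access K: HIT. Cache (old->new): [B K R D X]
  11. access D: HIT. Cache (old->new): [B K R D X]
  12. access D: HIT. Cache (old->new): [B K R D X]
  13. access G: MISS. Cache (old->new): [B K R D X G]
  14. access T: MISS. Cache (old->new): [B K R D X G T]
  15. access K: HIT. Cache (old->new): [B K R D X G T]
  16. access K: HIT. Cache (old->new): [B K R D X G T]
  17. access D: HIT. Cache (old->new): [B K R D X G T]
  18. access R: HIT. Cache (old->new): [B K R D X G T]
  19. access R: HIT. Cache (old->new): [B K R D X G T]
  20. access X: HIT. Cache (old->new): [B K R D X G T]
  21. access B: HIT. Cache (old->new): [B K R D X G T]
  22. access H: MISS. Cache (old->new): [B K R D X G T H]
  23. access N: MISS, evict B. Cache (old->new): [K R D X G T H N]
Total: 14 hits, 9 misses, 1 evictions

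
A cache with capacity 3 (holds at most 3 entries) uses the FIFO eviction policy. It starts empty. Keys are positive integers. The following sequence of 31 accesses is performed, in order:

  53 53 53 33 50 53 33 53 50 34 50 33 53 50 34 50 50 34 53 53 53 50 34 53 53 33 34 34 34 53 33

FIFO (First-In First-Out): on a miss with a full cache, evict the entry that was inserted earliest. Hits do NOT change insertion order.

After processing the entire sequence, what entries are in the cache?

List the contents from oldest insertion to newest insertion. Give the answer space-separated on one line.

Answer: 34 53 33

Derivation:
FIFO simulation (capacity=3):
  1. access 53: MISS. Cache (old->new): [53]
  2. access 53: HIT. Cache (old->new): [53]
  3. access 53: HIT. Cache (old->new): [53]
  4. access 33: MISS. Cache (old->new): [53 33]
  5. access 50: MISS. Cache (old->new): [53 33 50]
  6. access 53: HIT. Cache (old->new): [53 33 50]
  7. access 33: HIT. Cache (old->new): [53 33 50]
  8. access 53: HIT. Cache (old->new): [53 33 50]
  9. access 50: HIT. Cache (old->new): [53 33 50]
  10. access 34: MISS, evict 53. Cache (old->new): [33 50 34]
  11. access 50: HIT. Cache (old->new): [33 50 34]
  12. access 33: HIT. Cache (old->new): [33 50 34]
  13. access 53: MISS, evict 33. Cache (old->new): [50 34 53]
  14. access 50: HIT. Cache (old->new): [50 34 53]
  15. access 34: HIT. Cache (old->new): [50 34 53]
  16. access 50: HIT. Cache (old->new): [50 34 53]
  17. access 50: HIT. Cache (old->new): [50 34 53]
  18. access 34: HIT. Cache (old->new): [50 34 53]
  19. access 53: HIT. Cache (old->new): [50 34 53]
  20. access 53: HIT. Cache (old->new): [50 34 53]
  21. access 53: HIT. Cache (old->new): [50 34 53]
  22. access 50: HIT. Cache (old->new): [50 34 53]
  23. access 34: HIT. Cache (old->new): [50 34 53]
  24. access 53: HIT. Cache (old->new): [50 34 53]
  25. access 53: HIT. Cache (old->new): [50 34 53]
  26. access 33: MISS, evict 50. Cache (old->new): [34 53 33]
  27. access 34: HIT. Cache (old->new): [34 53 33]
  28. access 34: HIT. Cache (old->new): [34 53 33]
  29. access 34: HIT. Cache (old->new): [34 53 33]
  30. access 53: HIT. Cache (old->new): [34 53 33]
  31. access 33: HIT. Cache (old->new): [34 53 33]
Total: 25 hits, 6 misses, 3 evictions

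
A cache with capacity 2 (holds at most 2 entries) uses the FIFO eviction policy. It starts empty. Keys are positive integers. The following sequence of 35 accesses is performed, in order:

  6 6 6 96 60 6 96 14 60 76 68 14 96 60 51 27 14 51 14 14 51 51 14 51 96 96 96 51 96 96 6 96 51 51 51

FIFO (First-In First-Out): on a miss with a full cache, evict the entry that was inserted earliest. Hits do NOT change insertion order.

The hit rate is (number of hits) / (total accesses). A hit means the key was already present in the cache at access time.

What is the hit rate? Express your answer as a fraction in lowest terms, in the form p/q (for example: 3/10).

FIFO simulation (capacity=2):
  1. access 6: MISS. Cache (old->new): [6]
  2. access 6: HIT. Cache (old->new): [6]
  3. access 6: HIT. Cache (old->new): [6]
  4. access 96: MISS. Cache (old->new): [6 96]
  5. access 60: MISS, evict 6. Cache (old->new): [96 60]
  6. access 6: MISS, evict 96. Cache (old->new): [60 6]
  7. access 96: MISS, evict 60. Cache (old->new): [6 96]
  8. access 14: MISS, evict 6. Cache (old->new): [96 14]
  9. access 60: MISS, evict 96. Cache (old->new): [14 60]
  10. access 76: MISS, evict 14. Cache (old->new): [60 76]
  11. access 68: MISS, evict 60. Cache (old->new): [76 68]
  12. access 14: MISS, evict 76. Cache (old->new): [68 14]
  13. access 96: MISS, evict 68. Cache (old->new): [14 96]
  14. access 60: MISS, evict 14. Cache (old->new): [96 60]
  15. access 51: MISS, evict 96. Cache (old->new): [60 51]
  16. access 27: MISS, evict 60. Cache (old->new): [51 27]
  17. access 14: MISS, evict 51. Cache (old->new): [27 14]
  18. access 51: MISS, evict 27. Cache (old->new): [14 51]
  19. access 14: HIT. Cache (old->new): [14 51]
  20. access 14: HIT. Cache (old->new): [14 51]
  21. access 51: HIT. Cache (old->new): [14 51]
  22. access 51: HIT. Cache (old->new): [14 51]
  23. access 14: HIT. Cache (old->new): [14 51]
  24. access 51: HIT. Cache (old->new): [14 51]
  25. access 96: MISS, evict 14. Cache (old->new): [51 96]
  26. access 96: HIT. Cache (old->new): [51 96]
  27. access 96: HIT. Cache (old->new): [51 96]
  28. access 51: HIT. Cache (old->new): [51 96]
  29. access 96: HIT. Cache (old->new): [51 96]
  30. access 96: HIT. Cache (old->new): [51 96]
  31. access 6: MISS, evict 51. Cache (old->new): [96 6]
  32. access 96: HIT. Cache (old->new): [96 6]
  33. access 51: MISS, evict 96. Cache (old->new): [6 51]
  34. access 51: HIT. Cache (old->new): [6 51]
  35. access 51: HIT. Cache (old->new): [6 51]
Total: 16 hits, 19 misses, 17 evictions

Hit rate = 16/35

Answer: 16/35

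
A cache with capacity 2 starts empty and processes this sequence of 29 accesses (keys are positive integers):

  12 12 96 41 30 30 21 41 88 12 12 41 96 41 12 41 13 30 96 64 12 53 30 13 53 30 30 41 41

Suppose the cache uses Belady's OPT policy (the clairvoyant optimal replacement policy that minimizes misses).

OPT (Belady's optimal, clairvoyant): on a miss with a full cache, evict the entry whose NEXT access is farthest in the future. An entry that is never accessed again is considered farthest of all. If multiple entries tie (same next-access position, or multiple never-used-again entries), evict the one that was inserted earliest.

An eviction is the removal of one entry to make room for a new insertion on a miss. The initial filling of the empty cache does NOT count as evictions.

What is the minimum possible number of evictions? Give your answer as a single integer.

OPT (Belady) simulation (capacity=2):
  1. access 12: MISS. Cache: [12]
  2. access 12: HIT. Next use of 12: step 10. Cache: [12]
  3. access 96: MISS. Cache: [12 96]
  4. access 41: MISS, evict 96 (next use: step 13). Cache: [12 41]
  5. access 30: MISS, evict 12 (next use: step 10). Cache: [41 30]
  6. access 30: HIT. Next use of 30: step 18. Cache: [41 30]
  7. access 21: MISS, evict 30 (next use: step 18). Cache: [41 21]
  8. access 41: HIT. Next use of 41: step 12. Cache: [41 21]
  9. access 88: MISS, evict 21 (next use: never). Cache: [41 88]
  10. access 12: MISS, evict 88 (next use: never). Cache: [41 12]
  11. access 12: HIT. Next use of 12: step 15. Cache: [41 12]
  12. access 41: HIT. Next use of 41: step 14. Cache: [41 12]
  13. access 96: MISS, evict 12 (next use: step 15). Cache: [41 96]
  14. access 41: HIT. Next use of 41: step 16. Cache: [41 96]
  15. access 12: MISS, evict 96 (next use: step 19). Cache: [41 12]
  16. access 41: HIT. Next use of 41: step 28. Cache: [41 12]
  17. access 13: MISS, evict 41 (next use: step 28). Cache: [12 13]
  18. access 30: MISS, evict 13 (next use: step 24). Cache: [12 30]
  19. access 96: MISS, evict 30 (next use: step 23). Cache: [12 96]
  20. access 64: MISS, evict 96 (next use: never). Cache: [12 64]
  21. access 12: HIT. Next use of 12: never. Cache: [12 64]
  22. access 53: MISS, evict 12 (next use: never). Cache: [64 53]
  23. access 30: MISS, evict 64 (next use: never). Cache: [53 30]
  24. access 13: MISS, evict 30 (next use: step 26). Cache: [53 13]
  25. access 53: HIT. Next use of 53: never. Cache: [53 13]
  26. access 30: MISS, evict 53 (next use: never). Cache: [13 30]
  27. access 30: HIT. Next use of 30: never. Cache: [13 30]
  28. access 41: MISS, evict 13 (next use: never). Cache: [30 41]
  29. access 41: HIT. Next use of 41: never. Cache: [30 41]
Total: 11 hits, 18 misses, 16 evictions

Answer: 16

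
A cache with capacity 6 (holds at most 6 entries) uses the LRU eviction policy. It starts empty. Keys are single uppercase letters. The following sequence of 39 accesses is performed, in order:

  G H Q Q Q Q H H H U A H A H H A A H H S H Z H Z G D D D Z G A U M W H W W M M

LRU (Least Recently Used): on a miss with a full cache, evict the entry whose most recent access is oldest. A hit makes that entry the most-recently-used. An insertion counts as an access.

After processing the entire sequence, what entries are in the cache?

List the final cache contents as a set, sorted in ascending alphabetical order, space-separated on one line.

LRU simulation (capacity=6):
  1. access G: MISS. Cache (LRU->MRU): [G]
  2. access H: MISS. Cache (LRU->MRU): [G H]
  3. access Q: MISS. Cache (LRU->MRU): [G H Q]
  4. access Q: HIT. Cache (LRU->MRU): [G H Q]
  5. access Q: HIT. Cache (LRU->MRU): [G H Q]
  6. access Q: HIT. Cache (LRU->MRU): [G H Q]
  7. access H: HIT. Cache (LRU->MRU): [G Q H]
  8. access H: HIT. Cache (LRU->MRU): [G Q H]
  9. access H: HIT. Cache (LRU->MRU): [G Q H]
  10. access U: MISS. Cache (LRU->MRU): [G Q H U]
  11. access A: MISS. Cache (LRU->MRU): [G Q H U A]
  12. access H: HIT. Cache (LRU->MRU): [G Q U A H]
  13. access A: HIT. Cache (LRU->MRU): [G Q U H A]
  14. access H: HIT. Cache (LRU->MRU): [G Q U A H]
  15. access H: HIT. Cache (LRU->MRU): [G Q U A H]
  16. access A: HIT. Cache (LRU->MRU): [G Q U H A]
  17. access A: HIT. Cache (LRU->MRU): [G Q U H A]
  18. access H: HIT. Cache (LRU->MRU): [G Q U A H]
  19. access H: HIT. Cache (LRU->MRU): [G Q U A H]
  20. access S: MISS. Cache (LRU->MRU): [G Q U A H S]
  21. access H: HIT. Cache (LRU->MRU): [G Q U A S H]
  22. access Z: MISS, evict G. Cache (LRU->MRU): [Q U A S H Z]
  23. access H: HIT. Cache (LRU->MRU): [Q U A S Z H]
  24. access Z: HIT. Cache (LRU->MRU): [Q U A S H Z]
  25. access G: MISS, evict Q. Cache (LRU->MRU): [U A S H Z G]
  26. access D: MISS, evict U. Cache (LRU->MRU): [A S H Z G D]
  27. access D: HIT. Cache (LRU->MRU): [A S H Z G D]
  28. access D: HIT. Cache (LRU->MRU): [A S H Z G D]
  29. access Z: HIT. Cache (LRU->MRU): [A S H G D Z]
  30. access G: HIT. Cache (LRU->MRU): [A S H D Z G]
  31. access A: HIT. Cache (LRU->MRU): [S H D Z G A]
  32. access U: MISS, evict S. Cache (LRU->MRU): [H D Z G A U]
  33. access M: MISS, evict H. Cache (LRU->MRU): [D Z G A U M]
  34. access W: MISS, evict D. Cache (LRU->MRU): [Z G A U M W]
  35. access H: MISS, evict Z. Cache (LRU->MRU): [G A U M W H]
  36. access W: HIT. Cache (LRU->MRU): [G A U M H W]
  37. access W: HIT. Cache (LRU->MRU): [G A U M H W]
  38. access M: HIT. Cache (LRU->MRU): [G A U H W M]
  39. access M: HIT. Cache (LRU->MRU): [G A U H W M]
Total: 26 hits, 13 misses, 7 evictions

Answer: A G H M U W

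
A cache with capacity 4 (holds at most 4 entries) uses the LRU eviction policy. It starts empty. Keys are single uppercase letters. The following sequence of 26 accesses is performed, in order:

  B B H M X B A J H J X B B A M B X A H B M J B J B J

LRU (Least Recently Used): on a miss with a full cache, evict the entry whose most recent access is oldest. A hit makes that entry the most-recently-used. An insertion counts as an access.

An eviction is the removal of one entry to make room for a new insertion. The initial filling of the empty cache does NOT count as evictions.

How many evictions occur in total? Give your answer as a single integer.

Answer: 10

Derivation:
LRU simulation (capacity=4):
  1. access B: MISS. Cache (LRU->MRU): [B]
  2. access B: HIT. Cache (LRU->MRU): [B]
  3. access H: MISS. Cache (LRU->MRU): [B H]
  4. access M: MISS. Cache (LRU->MRU): [B H M]
  5. access X: MISS. Cache (LRU->MRU): [B H M X]
  6. access B: HIT. Cache (LRU->MRU): [H M X B]
  7. access A: MISS, evict H. Cache (LRU->MRU): [M X B A]
  8. access J: MISS, evict M. Cache (LRU->MRU): [X B A J]
  9. access H: MISS, evict X. Cache (LRU->MRU): [B A J H]
  10. access J: HIT. Cache (LRU->MRU): [B A H J]
  11. access X: MISS, evict B. Cache (LRU->MRU): [A H J X]
  12. access B: MISS, evict A. Cache (LRU->MRU): [H J X B]
  13. access B: HIT. Cache (LRU->MRU): [H J X B]
  14. access A: MISS, evict H. Cache (LRU->MRU): [J X B A]
  15. access M: MISS, evict J. Cache (LRU->MRU): [X B A M]
  16. access B: HIT. Cache (LRU->MRU): [X A M B]
  17. access X: HIT. Cache (LRU->MRU): [A M B X]
  18. access A: HIT. Cache (LRU->MRU): [M B X A]
  19. access H: MISS, evict M. Cache (LRU->MRU): [B X A H]
  20. access B: HIT. Cache (LRU->MRU): [X A H B]
  21. access M: MISS, evict X. Cache (LRU->MRU): [A H B M]
  22. access J: MISS, evict A. Cache (LRU->MRU): [H B M J]
  23. access B: HIT. Cache (LRU->MRU): [H M J B]
  24. access J: HIT. Cache (LRU->MRU): [H M B J]
  25. access B: HIT. Cache (LRU->MRU): [H M J B]
  26. access J: HIT. Cache (LRU->MRU): [H M B J]
Total: 12 hits, 14 misses, 10 evictions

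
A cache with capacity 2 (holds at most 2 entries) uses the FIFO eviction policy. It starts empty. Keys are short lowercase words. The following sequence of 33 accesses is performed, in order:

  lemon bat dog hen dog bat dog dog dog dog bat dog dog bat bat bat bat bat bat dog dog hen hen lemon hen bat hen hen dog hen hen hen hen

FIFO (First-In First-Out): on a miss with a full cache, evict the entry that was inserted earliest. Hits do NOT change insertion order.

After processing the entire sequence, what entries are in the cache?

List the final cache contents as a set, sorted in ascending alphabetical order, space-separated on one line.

Answer: dog hen

Derivation:
FIFO simulation (capacity=2):
  1. access lemon: MISS. Cache (old->new): [lemon]
  2. access bat: MISS. Cache (old->new): [lemon bat]
  3. access dog: MISS, evict lemon. Cache (old->new): [bat dog]
  4. access hen: MISS, evict bat. Cache (old->new): [dog hen]
  5. access dog: HIT. Cache (old->new): [dog hen]
  6. access bat: MISS, evict dog. Cache (old->new): [hen bat]
  7. access dog: MISS, evict hen. Cache (old->new): [bat dog]
  8. access dog: HIT. Cache (old->new): [bat dog]
  9. access dog: HIT. Cache (old->new): [bat dog]
  10. access dog: HIT. Cache (old->new): [bat dog]
  11. access bat: HIT. Cache (old->new): [bat dog]
  12. access dog: HIT. Cache (old->new): [bat dog]
  13. access dog: HIT. Cache (old->new): [bat dog]
  14. access bat: HIT. Cache (old->new): [bat dog]
  15. access bat: HIT. Cache (old->new): [bat dog]
  16. access bat: HIT. Cache (old->new): [bat dog]
  17. access bat: HIT. Cache (old->new): [bat dog]
  18. access bat: HIT. Cache (old->new): [bat dog]
  19. access bat: HIT. Cache (old->new): [bat dog]
  20. access dog: HIT. Cache (old->new): [bat dog]
  21. access dog: HIT. Cache (old->new): [bat dog]
  22. access hen: MISS, evict bat. Cache (old->new): [dog hen]
  23. access hen: HIT. Cache (old->new): [dog hen]
  24. access lemon: MISS, evict dog. Cache (old->new): [hen lemon]
  25. access hen: HIT. Cache (old->new): [hen lemon]
  26. access bat: MISS, evict hen. Cache (old->new): [lemon bat]
  27. access hen: MISS, evict lemon. Cache (old->new): [bat hen]
  28. access hen: HIT. Cache (old->new): [bat hen]
  29. access dog: MISS, evict bat. Cache (old->new): [hen dog]
  30. access hen: HIT. Cache (old->new): [hen dog]
  31. access hen: HIT. Cache (old->new): [hen dog]
  32. access hen: HIT. Cache (old->new): [hen dog]
  33. access hen: HIT. Cache (old->new): [hen dog]
Total: 22 hits, 11 misses, 9 evictions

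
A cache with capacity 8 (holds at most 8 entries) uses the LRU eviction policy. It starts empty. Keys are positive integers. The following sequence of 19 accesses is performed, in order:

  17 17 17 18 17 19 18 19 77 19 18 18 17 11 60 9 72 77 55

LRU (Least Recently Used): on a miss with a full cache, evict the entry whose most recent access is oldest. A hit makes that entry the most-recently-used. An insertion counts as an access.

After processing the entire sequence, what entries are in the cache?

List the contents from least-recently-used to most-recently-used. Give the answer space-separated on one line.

LRU simulation (capacity=8):
  1. access 17: MISS. Cache (LRU->MRU): [17]
  2. access 17: HIT. Cache (LRU->MRU): [17]
  3. access 17: HIT. Cache (LRU->MRU): [17]
  4. access 18: MISS. Cache (LRU->MRU): [17 18]
  5. access 17: HIT. Cache (LRU->MRU): [18 17]
  6. access 19: MISS. Cache (LRU->MRU): [18 17 19]
  7. access 18: HIT. Cache (LRU->MRU): [17 19 18]
  8. access 19: HIT. Cache (LRU->MRU): [17 18 19]
  9. access 77: MISS. Cache (LRU->MRU): [17 18 19 77]
  10. access 19: HIT. Cache (LRU->MRU): [17 18 77 19]
  11. access 18: HIT. Cache (LRU->MRU): [17 77 19 18]
  12. access 18: HIT. Cache (LRU->MRU): [17 77 19 18]
  13. access 17: HIT. Cache (LRU->MRU): [77 19 18 17]
  14. access 11: MISS. Cache (LRU->MRU): [77 19 18 17 11]
  15. access 60: MISS. Cache (LRU->MRU): [77 19 18 17 11 60]
  16. access 9: MISS. Cache (LRU->MRU): [77 19 18 17 11 60 9]
  17. access 72: MISS. Cache (LRU->MRU): [77 19 18 17 11 60 9 72]
  18. access 77: HIT. Cache (LRU->MRU): [19 18 17 11 60 9 72 77]
  19. access 55: MISS, evict 19. Cache (LRU->MRU): [18 17 11 60 9 72 77 55]
Total: 10 hits, 9 misses, 1 evictions

Answer: 18 17 11 60 9 72 77 55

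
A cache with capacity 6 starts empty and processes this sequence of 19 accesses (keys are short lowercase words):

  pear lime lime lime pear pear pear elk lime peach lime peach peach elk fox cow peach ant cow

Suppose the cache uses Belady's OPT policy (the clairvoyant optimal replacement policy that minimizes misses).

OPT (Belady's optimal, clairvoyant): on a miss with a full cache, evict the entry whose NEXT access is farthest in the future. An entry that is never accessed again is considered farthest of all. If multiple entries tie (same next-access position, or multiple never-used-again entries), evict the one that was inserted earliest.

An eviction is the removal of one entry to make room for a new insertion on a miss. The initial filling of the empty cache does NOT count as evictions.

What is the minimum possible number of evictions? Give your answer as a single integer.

OPT (Belady) simulation (capacity=6):
  1. access pear: MISS. Cache: [pear]
  2. access lime: MISS. Cache: [pear lime]
  3. access lime: HIT. Next use of lime: step 4. Cache: [pear lime]
  4. access lime: HIT. Next use of lime: step 9. Cache: [pear lime]
  5. access pear: HIT. Next use of pear: step 6. Cache: [pear lime]
  6. access pear: HIT. Next use of pear: step 7. Cache: [pear lime]
  7. access pear: HIT. Next use of pear: never. Cache: [pear lime]
  8. access elk: MISS. Cache: [pear lime elk]
  9. access lime: HIT. Next use of lime: step 11. Cache: [pear lime elk]
  10. access peach: MISS. Cache: [pear lime elk peach]
  11. access lime: HIT. Next use of lime: never. Cache: [pear lime elk peach]
  12. access peach: HIT. Next use of peach: step 13. Cache: [pear lime elk peach]
  13. access peach: HIT. Next use of peach: step 17. Cache: [pear lime elk peach]
  14. access elk: HIT. Next use of elk: never. Cache: [pear lime elk peach]
  15. access fox: MISS. Cache: [pear lime elk peach fox]
  16. access cow: MISS. Cache: [pear lime elk peach fox cow]
  17. access peach: HIT. Next use of peach: never. Cache: [pear lime elk peach fox cow]
  18. access ant: MISS, evict pear (next use: never). Cache: [lime elk peach fox cow ant]
  19. access cow: HIT. Next use of cow: never. Cache: [lime elk peach fox cow ant]
Total: 12 hits, 7 misses, 1 evictions

Answer: 1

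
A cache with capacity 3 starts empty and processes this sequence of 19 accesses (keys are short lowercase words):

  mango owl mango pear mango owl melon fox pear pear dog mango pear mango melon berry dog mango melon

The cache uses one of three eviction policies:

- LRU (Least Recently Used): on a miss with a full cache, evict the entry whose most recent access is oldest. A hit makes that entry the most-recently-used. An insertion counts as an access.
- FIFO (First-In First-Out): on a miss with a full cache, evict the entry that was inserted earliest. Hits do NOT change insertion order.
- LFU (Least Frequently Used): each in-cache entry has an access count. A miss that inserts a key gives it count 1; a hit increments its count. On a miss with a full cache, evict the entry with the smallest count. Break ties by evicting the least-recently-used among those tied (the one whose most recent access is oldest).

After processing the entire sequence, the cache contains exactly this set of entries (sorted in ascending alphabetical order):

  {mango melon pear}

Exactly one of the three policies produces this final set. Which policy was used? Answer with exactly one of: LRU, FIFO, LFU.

Answer: LFU

Derivation:
Simulating under each policy and comparing final sets:
  LRU: final set = {dog mango melon} -> differs
  FIFO: final set = {dog mango melon} -> differs
  LFU: final set = {mango melon pear} -> MATCHES target
Only LFU produces the target set.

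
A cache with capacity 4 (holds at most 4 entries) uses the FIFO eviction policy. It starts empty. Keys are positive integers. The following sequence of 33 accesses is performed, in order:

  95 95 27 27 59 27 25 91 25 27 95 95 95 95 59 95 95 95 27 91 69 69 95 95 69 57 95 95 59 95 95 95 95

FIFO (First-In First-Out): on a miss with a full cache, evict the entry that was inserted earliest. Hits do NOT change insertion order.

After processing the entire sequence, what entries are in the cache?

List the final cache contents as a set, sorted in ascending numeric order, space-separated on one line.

FIFO simulation (capacity=4):
  1. access 95: MISS. Cache (old->new): [95]
  2. access 95: HIT. Cache (old->new): [95]
  3. access 27: MISS. Cache (old->new): [95 27]
  4. access 27: HIT. Cache (old->new): [95 27]
  5. access 59: MISS. Cache (old->new): [95 27 59]
  6. access 27: HIT. Cache (old->new): [95 27 59]
  7. access 25: MISS. Cache (old->new): [95 27 59 25]
  8. access 91: MISS, evict 95. Cache (old->new): [27 59 25 91]
  9. access 25: HIT. Cache (old->new): [27 59 25 91]
  10. access 27: HIT. Cache (old->new): [27 59 25 91]
  11. access 95: MISS, evict 27. Cache (old->new): [59 25 91 95]
  12. access 95: HIT. Cache (old->new): [59 25 91 95]
  13. access 95: HIT. Cache (old->new): [59 25 91 95]
  14. access 95: HIT. Cache (old->new): [59 25 91 95]
  15. access 59: HIT. Cache (old->new): [59 25 91 95]
  16. access 95: HIT. Cache (old->new): [59 25 91 95]
  17. access 95: HIT. Cache (old->new): [59 25 91 95]
  18. access 95: HIT. Cache (old->new): [59 25 91 95]
  19. access 27: MISS, evict 59. Cache (old->new): [25 91 95 27]
  20. access 91: HIT. Cache (old->new): [25 91 95 27]
  21. access 69: MISS, evict 25. Cache (old->new): [91 95 27 69]
  22. access 69: HIT. Cache (old->new): [91 95 27 69]
  23. access 95: HIT. Cache (old->new): [91 95 27 69]
  24. access 95: HIT. Cache (old->new): [91 95 27 69]
  25. access 69: HIT. Cache (old->new): [91 95 27 69]
  26. access 57: MISS, evict 91. Cache (old->new): [95 27 69 57]
  27. access 95: HIT. Cache (old->new): [95 27 69 57]
  28. access 95: HIT. Cache (old->new): [95 27 69 57]
  29. access 59: MISS, evict 95. Cache (old->new): [27 69 57 59]
  30. access 95: MISS, evict 27. Cache (old->new): [69 57 59 95]
  31. access 95: HIT. Cache (old->new): [69 57 59 95]
  32. access 95: HIT. Cache (old->new): [69 57 59 95]
  33. access 95: HIT. Cache (old->new): [69 57 59 95]
Total: 22 hits, 11 misses, 7 evictions

Answer: 57 59 69 95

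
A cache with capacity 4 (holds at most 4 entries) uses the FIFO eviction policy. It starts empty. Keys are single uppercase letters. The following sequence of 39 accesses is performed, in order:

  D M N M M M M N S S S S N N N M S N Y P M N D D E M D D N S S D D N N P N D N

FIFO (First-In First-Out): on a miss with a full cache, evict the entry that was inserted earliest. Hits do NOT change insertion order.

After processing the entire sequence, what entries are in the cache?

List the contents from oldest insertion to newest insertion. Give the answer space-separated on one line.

Answer: S P N D

Derivation:
FIFO simulation (capacity=4):
  1. access D: MISS. Cache (old->new): [D]
  2. access M: MISS. Cache (old->new): [D M]
  3. access N: MISS. Cache (old->new): [D M N]
  4. access M: HIT. Cache (old->new): [D M N]
  5. access M: HIT. Cache (old->new): [D M N]
  6. access M: HIT. Cache (old->new): [D M N]
  7. access M: HIT. Cache (old->new): [D M N]
  8. access N: HIT. Cache (old->new): [D M N]
  9. access S: MISS. Cache (old->new): [D M N S]
  10. access S: HIT. Cache (old->new): [D M N S]
  11. access S: HIT. Cache (old->new): [D M N S]
  12. access S: HIT. Cache (old->new): [D M N S]
  13. access N: HIT. Cache (old->new): [D M N S]
  14. access N: HIT. Cache (old->new): [D M N S]
  15. access N: HIT. Cache (old->new): [D M N S]
  16. access M: HIT. Cache (old->new): [D M N S]
  17. access S: HIT. Cache (old->new): [D M N S]
  18. access N: HIT. Cache (old->new): [D M N S]
  19. access Y: MISS, evict D. Cache (old->new): [M N S Y]
  20. access P: MISS, evict M. Cache (old->new): [N S Y P]
  21. access M: MISS, evict N. Cache (old->new): [S Y P M]
  22. access N: MISS, evict S. Cache (old->new): [Y P M N]
  23. access D: MISS, evict Y. Cache (old->new): [P M N D]
  24. access D: HIT. Cache (old->new): [P M N D]
  25. access E: MISS, evict P. Cache (old->new): [M N D E]
  26. access M: HIT. Cache (old->new): [M N D E]
  27. access D: HIT. Cache (old->new): [M N D E]
  28. access D: HIT. Cache (old->new): [M N D E]
  29. access N: HIT. Cache (old->new): [M N D E]
  30. access S: MISS, evict M. Cache (old->new): [N D E S]
  31. access S: HIT. Cache (old->new): [N D E S]
  32. access D: HIT. Cache (old->new): [N D E S]
  33. access D: HIT. Cache (old->new): [N D E S]
  34. access N: HIT. Cache (old->new): [N D E S]
  35. access N: HIT. Cache (old->new): [N D E S]
  36. access P: MISS, evict N. Cache (old->new): [D E S P]
  37. access N: MISS, evict D. Cache (old->new): [E S P N]
  38. access D: MISS, evict E. Cache (old->new): [S P N D]
  39. access N: HIT. Cache (old->new): [S P N D]
Total: 25 hits, 14 misses, 10 evictions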